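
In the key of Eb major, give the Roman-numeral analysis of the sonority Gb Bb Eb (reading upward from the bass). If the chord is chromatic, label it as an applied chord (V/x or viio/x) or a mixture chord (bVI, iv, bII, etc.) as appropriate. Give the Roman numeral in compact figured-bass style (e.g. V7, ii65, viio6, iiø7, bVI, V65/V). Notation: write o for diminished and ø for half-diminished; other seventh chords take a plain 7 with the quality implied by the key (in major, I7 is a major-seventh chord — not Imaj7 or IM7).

i6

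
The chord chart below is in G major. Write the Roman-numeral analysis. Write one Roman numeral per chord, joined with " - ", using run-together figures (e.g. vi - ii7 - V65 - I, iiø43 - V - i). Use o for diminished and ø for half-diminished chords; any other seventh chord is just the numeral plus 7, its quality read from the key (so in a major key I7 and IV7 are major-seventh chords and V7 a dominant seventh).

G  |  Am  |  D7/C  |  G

I - ii - V42 - I

G has root G, degree 1 in G major, so I.
Am: root A is the supertonic; minor triad there is ii.
D7/C: root D is the dominant; dominant seventh chord there is V42.
G has root G, degree 1 in G major, so I.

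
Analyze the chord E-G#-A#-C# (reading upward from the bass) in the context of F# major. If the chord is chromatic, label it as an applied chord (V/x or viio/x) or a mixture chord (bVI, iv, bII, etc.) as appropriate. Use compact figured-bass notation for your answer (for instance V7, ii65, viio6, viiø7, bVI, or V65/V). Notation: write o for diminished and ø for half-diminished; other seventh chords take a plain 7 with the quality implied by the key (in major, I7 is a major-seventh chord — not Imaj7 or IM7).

Stacked in thirds the chord is A#-C#-E-G#: a half-diminished seventh chord on A#.
A# sits a half step below B (IV in F# major); a diminished chord there is the applied leading-tone chord of IV.
With E in the bass the chord is in second inversion, so the figured bass is 43.

viiø43/IV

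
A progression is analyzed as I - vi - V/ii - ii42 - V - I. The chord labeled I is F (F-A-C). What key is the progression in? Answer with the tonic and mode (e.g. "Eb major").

The anchor chord is a major triad on F, labeled I.
If F is scale degree 1 and the mode makes that degree carry a major triad, the tonic is F and the mode is major.

F major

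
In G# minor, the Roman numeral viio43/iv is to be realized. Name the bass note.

The applied chord viio43/iv is rooted on B#: B#-D#-F#-A.
The figure 43 means second inversion — the fifth is in the bass.

F#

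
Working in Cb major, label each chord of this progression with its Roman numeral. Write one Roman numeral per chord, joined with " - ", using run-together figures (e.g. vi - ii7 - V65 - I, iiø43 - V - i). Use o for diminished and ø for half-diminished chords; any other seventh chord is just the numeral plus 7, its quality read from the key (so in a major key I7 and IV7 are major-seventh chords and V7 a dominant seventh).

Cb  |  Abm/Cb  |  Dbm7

Cb: root Cb is the tonic; major triad there is I.
Abm/Cb: root Ab is the submediant; minor triad there is vi6.
Dbm7: root Db is the supertonic; minor seventh chord there is ii7.

I - vi6 - ii7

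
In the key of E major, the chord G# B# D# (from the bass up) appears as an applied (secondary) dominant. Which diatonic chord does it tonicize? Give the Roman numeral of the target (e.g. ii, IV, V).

The chord is a major triad on G#.
A dominant resolves down a perfect fifth: G# → C#. In E major, C# is scale degree 6, i.e. vi.

vi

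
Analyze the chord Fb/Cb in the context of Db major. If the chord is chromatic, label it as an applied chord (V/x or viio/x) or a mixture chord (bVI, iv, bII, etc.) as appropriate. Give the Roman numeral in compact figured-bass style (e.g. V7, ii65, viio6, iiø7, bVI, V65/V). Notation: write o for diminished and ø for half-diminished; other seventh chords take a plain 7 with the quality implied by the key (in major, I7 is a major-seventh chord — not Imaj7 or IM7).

Stacked in thirds the chord is Fb-Ab-Cb: a major triad on Fb.
Fb is the lowered third degree of Db major (diatonic 3 would be F). This is a major triad on the lowered third degree, borrowed from the parallel minor.
With Cb in the bass the chord is in second inversion, so the figured bass is 64.

bIII64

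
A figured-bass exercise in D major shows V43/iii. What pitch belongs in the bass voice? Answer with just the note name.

G#

The applied chord V43/iii is rooted on C#: C#-E#-G#-B.
The figure 43 means second inversion — the fifth is in the bass.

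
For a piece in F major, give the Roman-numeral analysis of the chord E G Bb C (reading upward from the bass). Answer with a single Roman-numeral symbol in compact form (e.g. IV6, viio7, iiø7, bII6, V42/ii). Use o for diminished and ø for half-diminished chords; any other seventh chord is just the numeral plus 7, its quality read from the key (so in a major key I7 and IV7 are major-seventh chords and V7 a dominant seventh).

V65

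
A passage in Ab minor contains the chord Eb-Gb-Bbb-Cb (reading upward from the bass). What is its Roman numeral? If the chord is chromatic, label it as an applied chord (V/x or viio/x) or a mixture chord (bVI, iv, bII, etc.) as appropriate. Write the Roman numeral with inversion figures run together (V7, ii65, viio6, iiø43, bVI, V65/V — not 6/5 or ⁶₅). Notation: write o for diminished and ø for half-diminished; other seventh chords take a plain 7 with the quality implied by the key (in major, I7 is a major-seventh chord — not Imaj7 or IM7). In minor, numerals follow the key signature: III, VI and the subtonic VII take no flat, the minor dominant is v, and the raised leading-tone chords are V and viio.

V65/VI

The pitches Cb-Eb-Gb-Bbb form a dominant seventh chord rooted on Cb.
Cb is not a diatonic chord root with this quality in Ab minor, but it lies a perfect fifth above Fb (VI), so the chord functions as an applied dominant of VI.
With Eb in the bass the chord is in first inversion, so the figured bass is 65.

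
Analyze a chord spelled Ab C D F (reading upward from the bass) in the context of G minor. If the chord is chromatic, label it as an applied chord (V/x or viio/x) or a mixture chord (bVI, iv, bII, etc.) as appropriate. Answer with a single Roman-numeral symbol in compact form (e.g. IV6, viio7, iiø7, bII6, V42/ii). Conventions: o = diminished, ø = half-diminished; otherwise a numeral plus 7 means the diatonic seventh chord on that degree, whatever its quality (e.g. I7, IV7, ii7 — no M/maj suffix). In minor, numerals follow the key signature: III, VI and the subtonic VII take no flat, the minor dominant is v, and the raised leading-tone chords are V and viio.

viiø43/VI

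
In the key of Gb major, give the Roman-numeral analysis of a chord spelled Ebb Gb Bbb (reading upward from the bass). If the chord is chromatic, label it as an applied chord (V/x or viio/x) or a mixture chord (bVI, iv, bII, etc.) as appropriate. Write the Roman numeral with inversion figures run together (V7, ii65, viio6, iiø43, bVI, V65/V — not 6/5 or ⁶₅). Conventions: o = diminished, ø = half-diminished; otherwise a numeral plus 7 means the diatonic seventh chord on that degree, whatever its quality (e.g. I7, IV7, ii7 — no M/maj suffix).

bVI

The pitches Ebb-Gb-Bbb form a major triad rooted on Ebb.
Ebb is the lowered sixth degree of Gb major (diatonic 6 would be Eb). This is a major triad on the lowered sixth degree, borrowed from the parallel minor.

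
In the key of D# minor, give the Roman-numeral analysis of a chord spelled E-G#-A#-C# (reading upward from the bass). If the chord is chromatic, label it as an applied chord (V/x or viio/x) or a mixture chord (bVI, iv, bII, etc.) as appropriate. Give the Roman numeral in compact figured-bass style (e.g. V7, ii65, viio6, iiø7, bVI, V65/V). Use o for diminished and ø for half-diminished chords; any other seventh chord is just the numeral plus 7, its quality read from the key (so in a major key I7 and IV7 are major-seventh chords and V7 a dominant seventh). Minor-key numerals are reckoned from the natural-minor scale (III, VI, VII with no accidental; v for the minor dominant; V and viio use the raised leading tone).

viiø43/VI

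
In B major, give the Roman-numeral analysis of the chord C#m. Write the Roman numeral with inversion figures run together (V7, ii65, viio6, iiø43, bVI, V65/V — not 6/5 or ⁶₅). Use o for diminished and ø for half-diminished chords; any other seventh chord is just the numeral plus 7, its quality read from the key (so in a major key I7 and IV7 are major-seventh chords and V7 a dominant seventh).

ii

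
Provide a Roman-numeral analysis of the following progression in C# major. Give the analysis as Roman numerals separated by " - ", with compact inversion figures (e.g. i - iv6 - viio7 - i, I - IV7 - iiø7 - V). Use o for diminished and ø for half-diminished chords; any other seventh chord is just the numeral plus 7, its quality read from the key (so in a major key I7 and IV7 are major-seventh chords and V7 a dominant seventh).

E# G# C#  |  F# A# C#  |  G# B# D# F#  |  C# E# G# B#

E#-G#-C#: root C# is the tonic; major triad there is I6.
F#-A#-C#: major triad on F# = scale degree 4 → IV.
G#-B#-D#-F#: dominant seventh chord on G# = scale degree 5 → V7.
C#-E#-G#-B#: major seventh chord on C# = scale degree 1 → I7.

I6 - IV - V7 - I7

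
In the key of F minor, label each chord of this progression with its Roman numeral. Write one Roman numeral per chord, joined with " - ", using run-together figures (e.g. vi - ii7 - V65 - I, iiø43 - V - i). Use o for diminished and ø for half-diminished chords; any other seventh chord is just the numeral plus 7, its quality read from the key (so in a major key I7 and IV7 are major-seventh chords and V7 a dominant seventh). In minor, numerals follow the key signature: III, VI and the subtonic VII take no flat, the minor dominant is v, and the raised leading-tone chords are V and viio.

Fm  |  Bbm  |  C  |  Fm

Fm: minor triad on F = scale degree 1 → i.
Bbm: minor triad on Bb = scale degree 4 → iv.
C has root C, degree 5 in F minor, so V.
Fm: root F is the tonic; minor triad there is i.

i - iv - V - i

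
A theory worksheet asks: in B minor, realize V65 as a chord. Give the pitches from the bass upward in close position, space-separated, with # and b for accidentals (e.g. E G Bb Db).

A# C# E F#

In B minor, the fifth degree is F#. The dominant is major (leading tone raised), so V is a dominant seventh chord.
That chord is spelled F#-A#-C#-E.
With the 65 figure the chord is in first inversion; from the bass A# upward in close position it reads A#-C#-E-F#.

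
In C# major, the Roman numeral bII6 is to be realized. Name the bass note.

F#

bII in C# major has root D; the chord is D-F#-A.
The figure 6 means first inversion — the third is in the bass.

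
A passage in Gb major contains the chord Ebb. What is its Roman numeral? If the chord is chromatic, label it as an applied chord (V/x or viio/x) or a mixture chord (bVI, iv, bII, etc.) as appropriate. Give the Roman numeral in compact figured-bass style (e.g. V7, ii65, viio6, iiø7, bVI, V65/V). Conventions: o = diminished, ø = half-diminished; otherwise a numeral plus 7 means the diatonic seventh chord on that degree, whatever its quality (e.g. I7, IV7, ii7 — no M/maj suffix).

Stacked in thirds the chord is Ebb-Gb-Bbb: a major triad on Ebb.
Ebb is the lowered sixth degree of Gb major (diatonic 6 would be Eb). This is a major triad on the lowered sixth degree, borrowed from the parallel minor.

bVI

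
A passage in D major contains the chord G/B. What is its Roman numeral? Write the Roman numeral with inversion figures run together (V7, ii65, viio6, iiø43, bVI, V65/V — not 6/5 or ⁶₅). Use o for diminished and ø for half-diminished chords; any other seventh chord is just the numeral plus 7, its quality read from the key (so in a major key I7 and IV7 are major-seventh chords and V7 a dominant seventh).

The pitches G-B-D form a major triad rooted on G.
In D major, G is the subdominant; the diatonic major triad there is IV.
With B in the bass the chord is in first inversion, so the figured bass is 6.

IV6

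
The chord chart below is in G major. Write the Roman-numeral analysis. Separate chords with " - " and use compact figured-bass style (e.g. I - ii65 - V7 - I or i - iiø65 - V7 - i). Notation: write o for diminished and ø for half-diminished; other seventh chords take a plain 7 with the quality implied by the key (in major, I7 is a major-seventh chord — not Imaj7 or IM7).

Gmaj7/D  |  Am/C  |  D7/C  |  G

I43 - ii6 - V42 - I

Gmaj7/D has root G, degree 1 in G major, so I43.
Am/C has root A, degree 2 in G major, so ii6.
D7/C: dominant seventh chord on D = scale degree 5 → V42.
G: major triad on G = scale degree 1 → I.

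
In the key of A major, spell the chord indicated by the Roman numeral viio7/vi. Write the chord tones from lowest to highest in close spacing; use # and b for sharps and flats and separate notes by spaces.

E# G# B D

The slash marks an applied leading-tone chord: viio of vi. In A major, vi is F#, so the leading tone to it is E#, a half step below.
Building a fully diminished seventh chord on E# gives E#-G#-B-D.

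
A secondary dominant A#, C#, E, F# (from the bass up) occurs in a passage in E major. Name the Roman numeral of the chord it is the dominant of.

V

The chord is a dominant seventh chord on F#.
A dominant resolves down a perfect fifth: F# → B. In E major, B is scale degree 5, i.e. V.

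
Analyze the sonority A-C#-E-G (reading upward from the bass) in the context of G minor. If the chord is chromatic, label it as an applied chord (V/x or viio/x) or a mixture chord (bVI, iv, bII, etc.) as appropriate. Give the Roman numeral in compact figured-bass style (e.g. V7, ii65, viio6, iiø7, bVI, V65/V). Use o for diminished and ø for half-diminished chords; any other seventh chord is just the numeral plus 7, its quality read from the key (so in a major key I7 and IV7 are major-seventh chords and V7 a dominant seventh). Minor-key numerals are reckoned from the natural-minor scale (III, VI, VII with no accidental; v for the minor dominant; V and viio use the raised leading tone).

V7/V

The pitches A-C#-E-G form a dominant seventh chord rooted on A.
A is not a diatonic chord root with this quality in G minor, but it lies a perfect fifth above D (V), so the chord functions as an applied dominant of V.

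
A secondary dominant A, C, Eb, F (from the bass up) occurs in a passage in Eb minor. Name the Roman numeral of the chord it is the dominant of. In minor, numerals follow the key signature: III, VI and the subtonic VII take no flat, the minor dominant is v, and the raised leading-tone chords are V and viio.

V

The chord is a dominant seventh chord on F.
A dominant resolves down a perfect fifth: F → Bb. In Eb minor, Bb is scale degree 5, i.e. V.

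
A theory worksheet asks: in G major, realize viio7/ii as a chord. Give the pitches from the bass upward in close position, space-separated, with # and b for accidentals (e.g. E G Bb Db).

G# B D F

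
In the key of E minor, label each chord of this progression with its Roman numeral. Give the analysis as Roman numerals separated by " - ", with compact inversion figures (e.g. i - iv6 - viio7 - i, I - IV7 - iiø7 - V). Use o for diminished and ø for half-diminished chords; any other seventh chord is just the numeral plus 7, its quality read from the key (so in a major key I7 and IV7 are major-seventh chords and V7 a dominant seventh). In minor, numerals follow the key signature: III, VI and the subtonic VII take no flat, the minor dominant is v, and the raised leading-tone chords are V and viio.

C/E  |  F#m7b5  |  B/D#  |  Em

C/E: root C is the submediant; major triad there is VI6.
F#m7b5: root F# is the supertonic; half-diminished seventh chord there is iiø7.
B/D#: major triad on B = scale degree 5 → V6.
Em: root E is the tonic; minor triad there is i.

VI6 - iiø7 - V6 - i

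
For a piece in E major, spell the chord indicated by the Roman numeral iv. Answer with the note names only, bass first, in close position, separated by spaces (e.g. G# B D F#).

iv is the minor subdominant, borrowed from the parallel minor. In E major that root is A.
So the chord is A-C-E.

A C E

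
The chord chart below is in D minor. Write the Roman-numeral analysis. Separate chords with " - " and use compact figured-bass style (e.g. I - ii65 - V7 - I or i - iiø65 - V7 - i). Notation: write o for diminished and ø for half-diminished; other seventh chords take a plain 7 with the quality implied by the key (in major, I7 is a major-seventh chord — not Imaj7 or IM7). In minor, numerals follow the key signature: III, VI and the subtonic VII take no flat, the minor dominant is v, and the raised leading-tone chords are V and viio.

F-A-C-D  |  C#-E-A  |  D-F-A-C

i65 - V6 - i7

F-A-C-D: minor seventh chord on D = scale degree 1 → i65.
C#-E-A: major triad on A = scale degree 5 → V6.
D-F-A-C has root D, degree 1 in D minor, so i7.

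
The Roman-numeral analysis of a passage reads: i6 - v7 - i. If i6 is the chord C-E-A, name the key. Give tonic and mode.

The anchor chord is a minor triad on A, labeled i6.
If A is scale degree 1 and the mode makes that degree carry a minor triad, the tonic is A and the mode is minor.

A minor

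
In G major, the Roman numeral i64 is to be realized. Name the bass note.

D

i in G major has root G; the chord is G-Bb-D.
The figure 64 means second inversion — the fifth is in the bass.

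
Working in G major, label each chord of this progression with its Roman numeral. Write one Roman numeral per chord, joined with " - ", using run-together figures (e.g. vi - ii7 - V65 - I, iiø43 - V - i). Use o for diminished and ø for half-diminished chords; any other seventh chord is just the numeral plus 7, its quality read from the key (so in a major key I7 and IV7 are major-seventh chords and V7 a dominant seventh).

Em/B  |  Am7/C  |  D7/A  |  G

Em/B: root E is the submediant; minor triad there is vi64.
Am7/C has root A, degree 2 in G major, so ii65.
D7/A: root D is the dominant; dominant seventh chord there is V43.
G: major triad on G = scale degree 1 → I.

vi64 - ii65 - V43 - I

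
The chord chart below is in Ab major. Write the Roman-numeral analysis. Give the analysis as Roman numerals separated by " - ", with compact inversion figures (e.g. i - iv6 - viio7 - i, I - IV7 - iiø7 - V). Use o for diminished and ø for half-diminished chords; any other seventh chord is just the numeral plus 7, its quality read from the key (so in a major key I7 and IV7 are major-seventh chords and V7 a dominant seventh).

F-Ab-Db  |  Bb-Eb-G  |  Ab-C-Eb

IV6 - V64 - I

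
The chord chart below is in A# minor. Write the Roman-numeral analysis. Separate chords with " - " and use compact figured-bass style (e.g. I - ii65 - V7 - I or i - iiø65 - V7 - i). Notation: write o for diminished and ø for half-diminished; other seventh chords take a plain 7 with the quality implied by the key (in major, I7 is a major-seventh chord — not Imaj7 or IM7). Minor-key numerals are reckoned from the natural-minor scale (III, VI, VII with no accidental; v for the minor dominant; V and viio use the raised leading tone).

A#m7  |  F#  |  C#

i7 - VI - III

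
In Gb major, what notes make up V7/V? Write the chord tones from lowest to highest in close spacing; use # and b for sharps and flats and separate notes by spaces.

Ab C Eb Gb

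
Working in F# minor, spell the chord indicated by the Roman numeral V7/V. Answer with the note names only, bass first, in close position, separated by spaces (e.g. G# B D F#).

G# B# D# F#

V7/V is a secondary dominant — the dominant seventh of V. V in F# minor is C#, so the applied chord's root is G#, a perfect fifth above.
Building a dominant seventh chord on G# gives G#-B#-D#-F#.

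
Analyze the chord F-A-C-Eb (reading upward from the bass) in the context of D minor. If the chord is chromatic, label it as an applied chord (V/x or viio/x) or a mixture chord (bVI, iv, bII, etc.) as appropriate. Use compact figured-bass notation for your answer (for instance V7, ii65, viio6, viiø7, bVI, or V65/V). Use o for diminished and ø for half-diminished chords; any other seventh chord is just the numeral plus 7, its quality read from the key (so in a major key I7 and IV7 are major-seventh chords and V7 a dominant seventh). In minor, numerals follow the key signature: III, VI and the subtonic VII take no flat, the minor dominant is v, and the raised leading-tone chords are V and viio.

V7/VI

The pitches F-A-C-Eb form a dominant seventh chord rooted on F.
F is not a diatonic chord root with this quality in D minor, but it lies a perfect fifth above Bb (VI), so the chord functions as an applied dominant of VI.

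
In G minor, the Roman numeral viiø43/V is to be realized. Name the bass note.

The applied chord viiø43/V is rooted on C#: C#-E-G-B.
The figure 43 means second inversion — the fifth is in the bass.

G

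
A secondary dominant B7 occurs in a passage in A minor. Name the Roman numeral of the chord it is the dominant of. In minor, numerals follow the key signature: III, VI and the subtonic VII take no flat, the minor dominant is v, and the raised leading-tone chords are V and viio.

The chord is a dominant seventh chord on B.
A dominant resolves down a perfect fifth: B → E. In A minor, E is scale degree 5, i.e. V.

V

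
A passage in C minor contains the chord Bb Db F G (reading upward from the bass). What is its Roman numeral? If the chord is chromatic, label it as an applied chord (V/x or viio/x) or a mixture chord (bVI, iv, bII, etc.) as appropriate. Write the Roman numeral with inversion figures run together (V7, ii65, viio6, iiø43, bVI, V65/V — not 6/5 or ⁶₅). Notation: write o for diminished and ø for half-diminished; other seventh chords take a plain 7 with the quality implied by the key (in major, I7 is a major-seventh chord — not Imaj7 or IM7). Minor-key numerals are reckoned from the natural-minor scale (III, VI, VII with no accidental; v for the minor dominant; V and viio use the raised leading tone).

Stacked in thirds the chord is G-Bb-Db-F: a half-diminished seventh chord on G.
G sits a half step below Ab (VI in C minor); a diminished chord there is the applied leading-tone chord of VI.
With Bb in the bass the chord is in first inversion, so the figured bass is 65.

viiø65/VI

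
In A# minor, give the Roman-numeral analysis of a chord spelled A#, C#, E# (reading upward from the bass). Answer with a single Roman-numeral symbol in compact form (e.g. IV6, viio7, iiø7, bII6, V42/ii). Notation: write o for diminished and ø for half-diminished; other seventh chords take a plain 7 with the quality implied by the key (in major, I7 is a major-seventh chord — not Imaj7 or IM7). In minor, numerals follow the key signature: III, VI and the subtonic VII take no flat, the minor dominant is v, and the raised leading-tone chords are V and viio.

i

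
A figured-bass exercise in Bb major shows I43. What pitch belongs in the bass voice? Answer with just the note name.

F

I in Bb major has root Bb; the chord is Bb-D-F-A.
The figure 43 means second inversion — the fifth is in the bass.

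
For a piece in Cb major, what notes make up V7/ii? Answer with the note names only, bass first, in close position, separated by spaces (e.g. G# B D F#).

V7/ii is a secondary dominant — the dominant seventh of ii. ii in Cb major is Db, so the applied chord's root is Ab, a perfect fifth above.
Building a dominant seventh chord on Ab gives Ab-C-Eb-Gb.

Ab C Eb Gb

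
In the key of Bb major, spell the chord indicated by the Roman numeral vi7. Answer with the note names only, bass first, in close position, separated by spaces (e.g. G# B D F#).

G Bb D F

The numeral's case and figure indicate a minor seventh chord. In Bb major its root, the submediant, is G.
That chord is spelled G-Bb-D-F.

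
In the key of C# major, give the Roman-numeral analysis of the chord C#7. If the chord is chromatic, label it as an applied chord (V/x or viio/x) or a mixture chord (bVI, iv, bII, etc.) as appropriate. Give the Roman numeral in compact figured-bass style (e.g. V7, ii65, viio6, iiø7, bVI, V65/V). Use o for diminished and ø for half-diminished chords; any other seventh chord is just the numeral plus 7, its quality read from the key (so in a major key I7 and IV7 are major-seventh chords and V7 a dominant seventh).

V7/IV

The pitches C#-E#-G#-B form a dominant seventh chord rooted on C#.
C# is not a diatonic chord root with this quality in C# major, but it lies a perfect fifth above F# (IV), so the chord functions as an applied dominant of IV.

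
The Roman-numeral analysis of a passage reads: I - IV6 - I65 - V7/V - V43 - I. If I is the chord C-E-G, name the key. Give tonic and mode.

The anchor chord is a major triad on C, labeled I.
If C is scale degree 1 and the mode makes that degree carry a major triad, the tonic is C and the mode is major.

C major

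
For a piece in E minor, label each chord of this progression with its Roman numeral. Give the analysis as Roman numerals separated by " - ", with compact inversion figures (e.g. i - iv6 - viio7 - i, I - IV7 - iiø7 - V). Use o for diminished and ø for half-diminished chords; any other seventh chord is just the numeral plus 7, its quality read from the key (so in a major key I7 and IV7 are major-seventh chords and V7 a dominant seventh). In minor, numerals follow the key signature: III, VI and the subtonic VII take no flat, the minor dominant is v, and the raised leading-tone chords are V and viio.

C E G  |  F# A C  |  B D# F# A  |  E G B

C-E-G: root C is the submediant; major triad there is VI.
F#-A-C: diminished triad on F# = scale degree 2 → iio.
B-D#-F#-A: dominant seventh chord on B = scale degree 5 → V7.
E-G-B has root E, degree 1 in E minor, so i.

VI - iio - V7 - i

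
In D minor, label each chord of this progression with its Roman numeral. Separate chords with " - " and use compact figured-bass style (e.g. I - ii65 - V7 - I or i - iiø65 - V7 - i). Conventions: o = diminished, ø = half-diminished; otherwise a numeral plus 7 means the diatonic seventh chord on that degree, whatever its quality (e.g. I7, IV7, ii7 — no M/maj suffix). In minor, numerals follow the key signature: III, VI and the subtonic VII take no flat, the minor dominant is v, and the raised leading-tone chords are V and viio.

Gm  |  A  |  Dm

Gm has root G, degree 4 in D minor, so iv.
A: root A is the dominant; major triad there is V.
Dm has root D, degree 1 in D minor, so i.

iv - V - i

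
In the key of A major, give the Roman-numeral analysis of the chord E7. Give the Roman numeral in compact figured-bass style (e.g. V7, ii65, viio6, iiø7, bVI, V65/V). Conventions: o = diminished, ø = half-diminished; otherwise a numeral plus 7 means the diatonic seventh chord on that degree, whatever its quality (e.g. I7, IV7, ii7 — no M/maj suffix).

V7

Stacked in thirds the chord is E-G#-B-D: a dominant seventh chord on E.
E is scale degree 5 in A major, and a dominant seventh chord on that degree is written V7.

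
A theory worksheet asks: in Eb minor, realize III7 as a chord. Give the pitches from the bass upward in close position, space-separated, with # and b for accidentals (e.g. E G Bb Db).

Gb Bb Db F

The numeral's case and figure indicate a major seventh chord. In Eb minor its root, the third degree, is Gb.
That chord is spelled Gb-Bb-Db-F.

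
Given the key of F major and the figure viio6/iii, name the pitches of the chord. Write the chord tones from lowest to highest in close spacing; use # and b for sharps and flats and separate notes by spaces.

B D G#

The slash marks an applied leading-tone chord: viio of iii. In F major, iii is A, so the leading tone to it is G#, a half step below.
Building a diminished triad on G# gives G#-B-D.
With the 6 figure the chord is in first inversion; from the bass B upward in close position it reads B-D-G#.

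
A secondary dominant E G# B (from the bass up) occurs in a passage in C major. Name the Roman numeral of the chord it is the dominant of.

The chord is a major triad on E.
A dominant resolves down a perfect fifth: E → A. In C major, A is scale degree 6, i.e. vi.

vi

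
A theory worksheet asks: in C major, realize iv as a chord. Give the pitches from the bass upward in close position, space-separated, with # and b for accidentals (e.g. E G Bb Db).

F Ab C

iv is the minor subdominant, borrowed from the parallel minor. In C major that root is F.
So the chord is F-Ab-C, a minor triad.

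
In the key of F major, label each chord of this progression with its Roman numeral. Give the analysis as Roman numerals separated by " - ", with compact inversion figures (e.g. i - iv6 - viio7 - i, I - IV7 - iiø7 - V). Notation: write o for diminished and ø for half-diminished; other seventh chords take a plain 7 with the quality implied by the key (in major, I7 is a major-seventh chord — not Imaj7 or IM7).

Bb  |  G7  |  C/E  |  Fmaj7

Bb: major triad on Bb = scale degree 4 → IV.
G7: a dominant seventh chord on G, the applied dominant of V → V7/V.
C/E: root C is the dominant; major triad there is V6.
Fmaj7 has root F, degree 1 in F major, so I7.

IV - V7/V - V6 - I7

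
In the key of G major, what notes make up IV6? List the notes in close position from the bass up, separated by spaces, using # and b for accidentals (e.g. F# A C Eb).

The numeral's case and figure indicate a major triad. In G major its root, the subdominant, is C.
That chord is spelled C-E-G.
The figured bass 6 indicates first inversion, placing the third (E) in the bass: E-G-C.

E G C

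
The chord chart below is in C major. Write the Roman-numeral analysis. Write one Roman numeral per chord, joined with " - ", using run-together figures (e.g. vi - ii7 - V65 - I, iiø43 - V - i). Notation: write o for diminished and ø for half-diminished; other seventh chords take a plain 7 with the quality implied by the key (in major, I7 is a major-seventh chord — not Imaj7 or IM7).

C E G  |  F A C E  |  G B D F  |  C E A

C-E-G: major triad on C = scale degree 1 → I.
F-A-C-E: major seventh chord on F = scale degree 4 → IV7.
G-B-D-F: dominant seventh chord on G = scale degree 5 → V7.
C-E-A has root A, degree 6 in C major, so vi6.

I - IV7 - V7 - vi6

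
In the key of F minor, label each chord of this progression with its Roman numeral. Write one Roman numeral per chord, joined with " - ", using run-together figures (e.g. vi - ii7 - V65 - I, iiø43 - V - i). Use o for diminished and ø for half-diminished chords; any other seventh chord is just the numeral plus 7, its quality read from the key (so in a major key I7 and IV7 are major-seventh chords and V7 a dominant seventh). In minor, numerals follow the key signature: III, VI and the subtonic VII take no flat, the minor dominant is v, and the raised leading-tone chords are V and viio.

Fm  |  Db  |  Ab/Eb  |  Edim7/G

i - VI - III64 - viio65

Fm: minor triad on F = scale degree 1 → i.
Db: root Db is the submediant; major triad there is VI.
Ab/Eb has root Ab, degree 3 in F minor, so III64.
Edim7/G: root E is the leading tone; fully diminished seventh chord there is viio65.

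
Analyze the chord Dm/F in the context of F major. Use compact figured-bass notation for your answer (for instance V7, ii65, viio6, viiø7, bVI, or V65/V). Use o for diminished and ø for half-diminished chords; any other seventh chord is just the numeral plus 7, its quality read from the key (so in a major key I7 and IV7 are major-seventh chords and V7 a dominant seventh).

vi6

The pitches D-F-A form a minor triad rooted on D.
In F major, D is the submediant; the diatonic minor triad there is vi.
With F in the bass the chord is in first inversion, so the figured bass is 6.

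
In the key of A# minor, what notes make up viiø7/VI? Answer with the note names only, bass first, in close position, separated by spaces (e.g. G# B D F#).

E# G# B D#

viiø7/VI is a secondary leading-tone chord. The target VI is F# in A# minor; the applied chord is rooted a semitone below, on E#.
Building a half-diminished seventh chord on E# gives E#-G#-B-D#.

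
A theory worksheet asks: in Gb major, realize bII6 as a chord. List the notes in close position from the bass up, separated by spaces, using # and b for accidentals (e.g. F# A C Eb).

Cb Ebb Abb

bII6 is the Neapolitan sixth — a major triad on the lowered second degree, here in its customary first inversion. In Gb major that root is Abb.
So the chord is Abb-Cb-Ebb.
With the 6 figure the chord is in first inversion; from the bass Cb upward in close position it reads Cb-Ebb-Abb.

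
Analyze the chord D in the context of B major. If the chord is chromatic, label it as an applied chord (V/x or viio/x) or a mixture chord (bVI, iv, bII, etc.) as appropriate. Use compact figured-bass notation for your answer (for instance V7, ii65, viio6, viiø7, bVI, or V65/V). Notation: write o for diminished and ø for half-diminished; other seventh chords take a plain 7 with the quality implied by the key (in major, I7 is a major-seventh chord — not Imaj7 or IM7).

The pitches D-F#-A form a major triad rooted on D.
D is the lowered third degree of B major (diatonic 3 would be D#). This is a major triad on the lowered third degree, borrowed from the parallel minor.

bIII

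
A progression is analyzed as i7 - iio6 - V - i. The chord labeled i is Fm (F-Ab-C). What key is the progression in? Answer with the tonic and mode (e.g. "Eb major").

F minor

The anchor chord is a minor triad on F, labeled i.
If F is scale degree 1 and the mode makes that degree carry a minor triad, the tonic is F and the mode is minor.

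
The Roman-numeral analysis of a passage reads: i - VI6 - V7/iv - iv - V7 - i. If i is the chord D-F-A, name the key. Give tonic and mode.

D minor

The anchor chord is a minor triad on D, labeled i.
If D is scale degree 1 and the mode makes that degree carry a minor triad, the tonic is D and the mode is minor.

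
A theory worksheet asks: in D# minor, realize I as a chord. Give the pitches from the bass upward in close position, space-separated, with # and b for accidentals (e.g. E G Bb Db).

D# F## A#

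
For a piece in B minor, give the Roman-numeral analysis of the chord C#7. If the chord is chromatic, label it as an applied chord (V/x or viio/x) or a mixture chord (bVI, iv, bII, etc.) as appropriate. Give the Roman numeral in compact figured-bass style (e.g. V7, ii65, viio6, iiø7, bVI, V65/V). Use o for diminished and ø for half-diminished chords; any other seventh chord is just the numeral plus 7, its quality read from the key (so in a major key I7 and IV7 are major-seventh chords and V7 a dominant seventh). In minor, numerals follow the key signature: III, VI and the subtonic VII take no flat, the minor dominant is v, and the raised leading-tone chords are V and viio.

V7/V

Stacked in thirds the chord is C#-E#-G#-B: a dominant seventh chord on C#.
C# is not a diatonic chord root with this quality in B minor, but it lies a perfect fifth above F# (V), so the chord functions as an applied dominant of V.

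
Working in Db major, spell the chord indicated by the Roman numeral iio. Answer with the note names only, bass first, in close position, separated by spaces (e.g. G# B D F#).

Eb Gb Bbb

Scale degree 2 in Db major is Eb; here the chord built on it is altered to a diminished triad. iio is the diminished supertonic triad, borrowed from the parallel minor.
So the chord is Eb-Gb-Bbb.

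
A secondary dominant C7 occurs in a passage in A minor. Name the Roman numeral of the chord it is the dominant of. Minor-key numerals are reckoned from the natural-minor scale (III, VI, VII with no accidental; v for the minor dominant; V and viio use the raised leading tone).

The chord is a dominant seventh chord on C.
A dominant resolves down a perfect fifth: C → F. In A minor, F is scale degree 6, i.e. VI.

VI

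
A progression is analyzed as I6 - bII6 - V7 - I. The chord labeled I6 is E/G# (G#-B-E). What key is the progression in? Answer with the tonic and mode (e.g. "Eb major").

E major

I6 is given as G#-B-E — a major triad with root E.
If E is scale degree 1 and the mode makes that degree carry a major triad, the tonic is E and the mode is major.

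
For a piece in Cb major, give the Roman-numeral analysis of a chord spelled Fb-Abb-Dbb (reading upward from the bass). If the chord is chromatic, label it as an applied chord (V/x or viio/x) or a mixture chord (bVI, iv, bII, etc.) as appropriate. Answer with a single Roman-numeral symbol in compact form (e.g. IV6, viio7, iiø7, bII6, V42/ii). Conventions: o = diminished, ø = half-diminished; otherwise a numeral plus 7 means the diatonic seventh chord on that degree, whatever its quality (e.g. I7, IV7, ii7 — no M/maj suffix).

Stacked in thirds the chord is Dbb-Fb-Abb: a major triad on Dbb.
Dbb is the lowered second degree of Cb major (diatonic 2 would be Db). This is the Neapolitan sixth — a major triad on the lowered second degree, here in its customary first inversion.
With Fb in the bass the chord is in first inversion, so the figured bass is 6.

bII6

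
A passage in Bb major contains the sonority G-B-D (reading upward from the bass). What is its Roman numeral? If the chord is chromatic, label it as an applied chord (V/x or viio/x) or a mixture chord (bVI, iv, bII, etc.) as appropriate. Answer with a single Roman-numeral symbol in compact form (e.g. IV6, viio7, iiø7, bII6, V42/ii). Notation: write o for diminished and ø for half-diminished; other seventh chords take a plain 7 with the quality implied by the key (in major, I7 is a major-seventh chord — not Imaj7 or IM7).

The pitches G-B-D form a major triad rooted on G.
G is not a diatonic chord root with this quality in Bb major, but it lies a perfect fifth above C (ii), so the chord functions as an applied dominant of ii.

V/ii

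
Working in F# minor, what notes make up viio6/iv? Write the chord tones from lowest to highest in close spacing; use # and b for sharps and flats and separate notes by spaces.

C# E A#

viio6/iv is a secondary leading-tone chord. The target iv is B in F# minor; the applied chord is rooted a semitone below, on A#.
Building a diminished triad on A# gives A#-C#-E.
The figured bass 6 indicates first inversion, placing the third (C#) in the bass: C#-E-A#.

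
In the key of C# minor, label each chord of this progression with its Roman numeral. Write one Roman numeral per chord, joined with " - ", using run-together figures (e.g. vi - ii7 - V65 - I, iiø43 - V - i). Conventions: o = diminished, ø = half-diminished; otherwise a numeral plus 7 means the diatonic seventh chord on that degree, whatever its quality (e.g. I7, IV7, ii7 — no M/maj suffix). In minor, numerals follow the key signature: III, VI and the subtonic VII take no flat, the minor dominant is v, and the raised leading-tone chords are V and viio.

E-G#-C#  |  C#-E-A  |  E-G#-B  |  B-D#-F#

E-G#-C#: root C# is the tonic; minor triad there is i6.
C#-E-A: major triad on A = scale degree 6 → VI6.
E-G#-B: root E is the mediant; major triad there is III.
B-D#-F#: root B is the subtonic; major triad there is VII.

i6 - VI6 - III - VII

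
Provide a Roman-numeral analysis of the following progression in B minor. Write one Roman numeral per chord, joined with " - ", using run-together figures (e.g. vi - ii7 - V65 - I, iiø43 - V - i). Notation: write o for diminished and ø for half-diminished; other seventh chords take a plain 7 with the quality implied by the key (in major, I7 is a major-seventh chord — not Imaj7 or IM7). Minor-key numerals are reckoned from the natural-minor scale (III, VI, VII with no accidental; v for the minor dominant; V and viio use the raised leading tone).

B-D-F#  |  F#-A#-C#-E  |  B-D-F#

i - V7 - i

B-D-F#: root B is the tonic; minor triad there is i.
F#-A#-C#-E has root F#, degree 5 in B minor, so V7.
B-D-F#: root B is the tonic; minor triad there is i.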